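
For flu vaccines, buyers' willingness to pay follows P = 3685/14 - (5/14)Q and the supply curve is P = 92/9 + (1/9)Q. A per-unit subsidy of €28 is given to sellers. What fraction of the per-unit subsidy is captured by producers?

Pre-subsidy: 3685/14 - (5/14)Q = 92/9 + (1/9)Q gives Q* = 31877/59 and P* = 4145/59.
With the subsidy, sellers receive Ps = Pb + 28 for each unit, where Pb is the price buyers pay.
On the curves, Pb = 3685/14 - (5/14)Q and Ps = 92/9 + (1/9)Q; the wedge Ps − Pb = 28 gives 92/9 + (1/9)Q − (3685/14 - (5/14)Q) = 28, so Q' = 35405/59.
Then Pb = 3685/14 − (5/14)·(35405/59) = 2885/59 and Ps = 92/9 + (1/9)·(35405/59) = 4537/59.
Buyers' price falls by P* − Pb = 4145/59 − 2885/59 = 1260/59; sellers' price rises by Ps − P* = 4537/59 − 4145/59 = 392/59.
So producers capture (392/59)/28 = 14/59 of each unit of subsidy.

Producer share = 14/59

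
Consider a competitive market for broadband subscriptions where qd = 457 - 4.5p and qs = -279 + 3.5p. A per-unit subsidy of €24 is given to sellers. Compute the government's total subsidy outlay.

Government cost = €2166

Pre-subsidy: 457 - 4.5p = -279 + 3.5p gives p* = 92, q* = 43.
With the subsidy, sellers receive ps = pb + 24 for each unit, where pb is the price buyers pay.
Supply in terms of pb becomes qs = -279 + 3.5(pb + 24) = -195 + 3.5pb. Setting this equal to demand: 457 - 4.5pb = -195 + 3.5pb, so pb = 81.5.
Sellers receive ps = 81.5 + 24 = 105.5; q' = 457 − 4.5·81.5 = 90.25.
Government outlay = subsidy × quantity = 24 × 90.25 = 2166.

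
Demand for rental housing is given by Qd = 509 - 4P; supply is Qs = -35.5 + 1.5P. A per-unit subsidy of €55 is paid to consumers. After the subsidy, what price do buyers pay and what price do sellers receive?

Pre-subsidy: 509 - 4P = -35.5 + 1.5P gives P* = 99, Q* = 113.
With the rebate, buyers effectively pay Pb = Ps − 55, where Ps is the price sellers receive.
Demand in terms of Ps becomes Qd = 509 − 4(Ps − 55) = 729 - 4Ps. Setting this equal to supply: 729 - 4Ps = -35.5 + 1.5Ps, so Ps = 139.
Buyers pay Pb = 139 − 55 = 84; Q' = -35.5 + 1.5·139 = 173.

Buyers pay €84; sellers receive €139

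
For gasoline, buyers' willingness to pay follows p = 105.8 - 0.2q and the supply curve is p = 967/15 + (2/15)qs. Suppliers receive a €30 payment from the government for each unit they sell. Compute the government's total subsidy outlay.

Pre-subsidy: 105.8 - 0.2q = 967/15 + (2/15)q gives q* = 124 and p* = 81.
With the subsidy, sellers receive ps = pb + 30 for each unit, where pb is the price buyers pay.
On the curves, pb = 105.8 - 0.2q and ps = 967/15 + (2/15)q; the wedge ps − pb = 30 gives 967/15 + (2/15)q − (105.8 - 0.2q) = 30, so q' = 214.
Then pb = 105.8 − 0.2·214 = 63 and ps = 967/15 + (2/15)·214 = 93.
Government outlay = subsidy × quantity = 30 × 214 = 6420.

Government cost = €6420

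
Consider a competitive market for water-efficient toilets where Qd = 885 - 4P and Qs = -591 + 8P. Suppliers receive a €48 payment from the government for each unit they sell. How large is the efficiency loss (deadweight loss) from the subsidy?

Deadweight loss = €3072

Pre-subsidy: 885 - 4P = -591 + 8P gives P* = 123, Q* = 393.
With the subsidy, sellers receive Ps = Pb + 48 for each unit, where Pb is the price buyers pay.
Supply in terms of Pb becomes Qs = -591 + 8(Pb + 48) = -207 + 8Pb. Setting this equal to demand: 885 - 4Pb = -207 + 8Pb, so Pb = 91.
Sellers receive Ps = 91 + 48 = 139; Q' = 885 − 4·91 = 521.
The subsidy expands output by 521 − 393 = 128 past the efficient level; on those units the gap between marginal cost and willingness to pay runs from 0 up to 48.
DWL = ½ × 48 × 128 = 3072.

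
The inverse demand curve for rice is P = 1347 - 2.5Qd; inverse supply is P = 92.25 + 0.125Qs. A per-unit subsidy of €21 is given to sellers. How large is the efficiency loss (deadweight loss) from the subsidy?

Pre-subsidy: 1347 - 2.5Q = 92.25 + 0.125Q gives Q* = 478 and P* = 152.
With the subsidy, sellers receive Ps = Pb + 21 for each unit, where Pb is the price buyers pay.
On the curves, Pb = 1347 - 2.5Q and Ps = 92.25 + 0.125Q; the wedge Ps − Pb = 21 gives 92.25 + 0.125Q − (1347 - 2.5Q) = 21, so Q' = 486.
Then Pb = 1347 − 2.5·486 = 132 and Ps = 92.25 + 0.125·486 = 153.
The subsidy expands output by 486 − 478 = 8 past the efficient level; on those units the gap between marginal cost and willingness to pay runs from 0 up to 21.
DWL = ½ × 21 × 8 = 84.

Deadweight loss = €84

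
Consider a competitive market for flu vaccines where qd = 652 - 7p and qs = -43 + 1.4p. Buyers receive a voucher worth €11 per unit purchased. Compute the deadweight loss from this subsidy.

Pre-subsidy: 652 - 7p = -43 + 1.4p gives p* = 3475/42, q* = 437/6.
With the rebate, buyers effectively pay pb = ps − 11, where ps is the price sellers receive.
Demand in terms of ps becomes qd = 652 − 7(ps − 11) = 729 - 7ps. Setting this equal to supply: 729 - 7ps = -43 + 1.4ps, so ps = 1930/21.
Buyers pay pb = 1930/21 − 11 = 1699/21; q' = -43 + 1.4·(1930/21) = 257/3.
The subsidy expands output by 257/3 − 437/6 = 77/6 past the efficient level; on those units the gap between marginal cost and willingness to pay runs from 0 up to 11.
DWL = ½ × 11 × 77/6 = 847/12.

Deadweight loss = 847/12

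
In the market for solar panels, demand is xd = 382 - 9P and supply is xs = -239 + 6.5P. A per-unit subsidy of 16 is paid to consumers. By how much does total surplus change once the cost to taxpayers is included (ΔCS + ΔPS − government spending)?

Pre-subsidy: 382 - 9P = -239 + 6.5P gives P* = 1242/31, x* = 664/31.
With the rebate, buyers effectively pay Pb = Ps − 16, where Ps is the price sellers receive.
Demand in terms of Ps becomes xd = 382 − 9(Ps − 16) = 526 - 9Ps. Setting this equal to supply: 526 - 9Ps = -239 + 6.5Ps, so Ps = 1530/31.
Buyers pay Pb = 1530/31 − 16 = 1034/31; x' = -239 + 6.5·(1530/31) = 2536/31.
ΔCS = ½(664/31 + 2536/31)(1242/31 − 1034/31) = 332800/961; ΔPS = ½(664/31 + 2536/31)(1530/31 − 1242/31) = 460800/961.
Government spending = 16 × 2536/31 = 40576/31.
Net change = 332800/961 + 460800/961 − 40576/31 = -14976/31. The loss equals the DWL triangle ½·16·1872/31.

Net change in total surplus = -14976/31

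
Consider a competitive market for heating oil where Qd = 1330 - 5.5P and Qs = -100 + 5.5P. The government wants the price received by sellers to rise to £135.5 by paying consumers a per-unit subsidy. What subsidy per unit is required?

At a seller price of 135.5, quantity supplied is -100 + 5.5·135.5 = 645.25.
Buyers absorb 645.25 only when they pay Pb with 1330 − 5.5·Pb = 645.25, i.e. Pb = 124.5.
s = Ps − Pb = 135.5 − 124.5 = 11.

Required subsidy s = £11 per unit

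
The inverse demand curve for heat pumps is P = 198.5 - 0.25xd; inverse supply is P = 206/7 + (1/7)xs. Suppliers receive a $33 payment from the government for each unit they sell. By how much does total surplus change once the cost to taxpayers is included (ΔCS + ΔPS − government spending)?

Pre-subsidy: 198.5 - 0.25x = 206/7 + (1/7)x gives x* = 4734/11 and P* = 1000/11.
With the subsidy, sellers receive Ps = Pb + 33 for each unit, where Pb is the price buyers pay.
On the curves, Pb = 198.5 - 0.25x and Ps = 206/7 + (1/7)x; the wedge Ps − Pb = 33 gives 206/7 + (1/7)x − (198.5 - 0.25x) = 33, so x' = 5658/11.
Then Pb = 198.5 − 0.25·(5658/11) = 769/11 and Ps = 206/7 + (1/7)·(5658/11) = 1132/11.
ΔCS = ½(4734/11 + 5658/11)(1000/11 − 769/11) = 109116/11; ΔPS = ½(4734/11 + 5658/11)(1132/11 − 1000/11) = 62352/11.
Government spending = 33 × 5658/11 = 16974.
Net change = 109116/11 + 62352/11 − 16974 = -1386. The loss equals the DWL triangle ½·33·84.

Net change in total surplus = -$1386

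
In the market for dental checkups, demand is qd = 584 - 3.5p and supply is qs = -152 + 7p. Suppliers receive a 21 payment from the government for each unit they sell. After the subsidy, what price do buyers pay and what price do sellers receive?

Pre-subsidy: 584 - 3.5p = -152 + 7p gives p* = 1472/21, q* = 1016/3.
With the subsidy, sellers receive ps = pb + 21 for each unit, where pb is the price buyers pay.
Supply in terms of pb becomes qs = -152 + 7(pb + 21) = -5 + 7pb. Setting this equal to demand: 584 - 3.5pb = -5 + 7pb, so pb = 1178/21.
Sellers receive ps = 1178/21 + 21 = 1619/21; q' = 584 − 3.5·(1178/21) = 1163/3.

Buyers pay 1178/21; sellers receive 1619/21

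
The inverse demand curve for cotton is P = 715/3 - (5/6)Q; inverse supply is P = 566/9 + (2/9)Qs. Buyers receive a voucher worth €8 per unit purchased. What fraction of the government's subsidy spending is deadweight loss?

DWL / government spending = 36/1651

Pre-subsidy: 715/3 - (5/6)Q = 566/9 + (2/9)Q gives Q* = 3158/19 and P* = 5690/57.
With the rebate, buyers effectively pay Pb = Ps − 8, where Ps is the price sellers receive.
On the curves, Pb = 715/3 - (5/6)Q and Ps = 566/9 + (2/9)Q; the wedge Ps − Pb = 8 gives 566/9 + (2/9)Q − (715/3 - (5/6)Q) = 8, so Q' = 3302/19.
Then Pb = 715/3 − (5/6)·(3302/19) = 5330/57 and Ps = 566/9 + (2/9)·(3302/19) = 5786/57.
ΔCS = ½(3158/19 + 3302/19)(5690/57 − 5330/57) = 20400/19; ΔPS = ½(3158/19 + 3302/19)(5786/57 − 5690/57) = 5440/19.
Government spending = 8 × 3302/19 = 26416/19.
DWL = ½ × 8 × (3302/19 − 3158/19) = 576/19; fraction = (576/19) / (26416/19) = 36/1651.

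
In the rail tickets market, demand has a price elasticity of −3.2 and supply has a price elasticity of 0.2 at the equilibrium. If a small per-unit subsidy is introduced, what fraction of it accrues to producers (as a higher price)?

For a small subsidy around the equilibrium, the benefit split depends on the relative slopes, which at a point are proportional to the elasticities.
Buyer share = εs/(εs + |εd|) = 0.2/(0.2 + 3.2) = 1/17; seller share = |εd|/(εs + |εd|) = 16/17.
So producers capture 16/17 of the subsidy.

Producer share = 16/17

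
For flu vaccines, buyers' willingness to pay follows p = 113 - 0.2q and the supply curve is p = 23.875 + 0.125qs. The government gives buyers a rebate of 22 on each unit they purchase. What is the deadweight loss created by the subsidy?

Pre-subsidy: 113 - 0.2q = 23.875 + 0.125q gives q* = 3565/13 and p* = 756/13.
With the rebate, buyers effectively pay pb = ps − 22, where ps is the price sellers receive.
On the curves, pb = 113 - 0.2q and ps = 23.875 + 0.125q; the wedge ps − pb = 22 gives 23.875 + 0.125q − (113 - 0.2q) = 22, so q' = 4445/13.
Then pb = 113 − 0.2·(4445/13) = 580/13 and ps = 23.875 + 0.125·(4445/13) = 866/13.
The subsidy expands output by 4445/13 − 3565/13 = 880/13 past the efficient level; on those units the gap between marginal cost and willingness to pay runs from 0 up to 22.
DWL = ½ × 22 × 880/13 = 9680/13.

Deadweight loss = 9680/13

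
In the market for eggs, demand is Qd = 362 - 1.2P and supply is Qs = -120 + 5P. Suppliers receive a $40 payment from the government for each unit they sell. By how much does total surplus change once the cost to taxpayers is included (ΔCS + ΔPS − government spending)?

Pre-subsidy: 362 - 1.2P = -120 + 5P gives P* = 2410/31, Q* = 8330/31.
With the subsidy, sellers receive Ps = Pb + 40 for each unit, where Pb is the price buyers pay.
Supply in terms of Pb becomes Qs = -120 + 5(Pb + 40) = 80 + 5Pb. Setting this equal to demand: 362 - 1.2Pb = 80 + 5Pb, so Pb = 1410/31.
Sellers receive Ps = 1410/31 + 40 = 2650/31; Q' = 362 − 1.2·(1410/31) = 9530/31.
ΔCS = ½(8330/31 + 9530/31)(2410/31 − 1410/31) = 8930000/961; ΔPS = ½(8330/31 + 9530/31)(2650/31 − 2410/31) = 2143200/961.
Government spending = 40 × 9530/31 = 381200/31.
Net change = 8930000/961 + 2143200/961 − 381200/31 = -24000/31. The loss equals the DWL triangle ½·40·1200/31.

Net change in total surplus = -24000/31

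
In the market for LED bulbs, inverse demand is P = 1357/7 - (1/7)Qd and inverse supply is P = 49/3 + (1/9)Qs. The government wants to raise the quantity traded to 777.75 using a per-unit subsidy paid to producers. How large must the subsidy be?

At Q = 777.75, from the demand curve buyers pay Pb = 1357/7 − (1/7)·777.75 = 82.75; from the supply curve sellers need Ps = 49/3 + (1/9)·777.75 = 102.75.
The subsidy must fill the gap: s = Ps − Pb = 102.75 − 82.75 = 20.

Required subsidy s = 20 per unit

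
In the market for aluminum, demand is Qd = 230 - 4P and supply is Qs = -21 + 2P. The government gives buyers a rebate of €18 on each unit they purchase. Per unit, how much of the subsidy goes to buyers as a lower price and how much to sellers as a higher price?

Buyers gain €6 per unit; sellers gain €12 per unit

Pre-subsidy: 230 - 4P = -21 + 2P gives P* = 251/6, Q* = 188/3.
With the rebate, buyers effectively pay Pb = Ps − 18, where Ps is the price sellers receive.
Demand in terms of Ps becomes Qd = 230 − 4(Ps − 18) = 302 - 4Ps. Setting this equal to supply: 302 - 4Ps = -21 + 2Ps, so Ps = 323/6.
Buyers pay Pb = 323/6 − 18 = 215/6; Q' = -21 + 2·(323/6) = 260/3.
Buyers' price falls by P* − Pb = 251/6 − 215/6 = 6; sellers' price rises by Ps − P* = 323/6 − 251/6 = 12.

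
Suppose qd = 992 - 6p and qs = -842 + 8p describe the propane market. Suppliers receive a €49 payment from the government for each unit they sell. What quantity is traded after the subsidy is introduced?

Pre-subsidy: 992 - 6p = -842 + 8p gives p* = 131, q* = 206.
With the subsidy, sellers receive ps = pb + 49 for each unit, where pb is the price buyers pay.
Supply in terms of pb becomes qs = -842 + 8(pb + 49) = -450 + 8pb. Setting this equal to demand: 992 - 6pb = -450 + 8pb, so pb = 103.
Sellers receive ps = 103 + 49 = 152; q' = 992 − 6·103 = 374.

q' = 374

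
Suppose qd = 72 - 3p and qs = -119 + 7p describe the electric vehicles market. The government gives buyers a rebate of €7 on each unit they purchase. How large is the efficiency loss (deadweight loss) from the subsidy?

Deadweight loss = €51.45

Pre-subsidy: 72 - 3p = -119 + 7p gives p* = 19.1, q* = 14.7.
With the rebate, buyers effectively pay pb = ps − 7, where ps is the price sellers receive.
Demand in terms of ps becomes qd = 72 − 3(ps − 7) = 93 - 3ps. Setting this equal to supply: 93 - 3ps = -119 + 7ps, so ps = 21.2.
Buyers pay pb = 21.2 − 7 = 14.2; q' = -119 + 7·21.2 = 29.4.
The subsidy expands output by 29.4 − 14.7 = 14.7 past the efficient level; on those units the gap between marginal cost and willingness to pay runs from 0 up to 7.
DWL = ½ × 7 × 14.7 = 51.45.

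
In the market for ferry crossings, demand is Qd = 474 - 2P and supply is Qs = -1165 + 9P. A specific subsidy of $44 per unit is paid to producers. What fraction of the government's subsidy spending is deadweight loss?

Pre-subsidy: 474 - 2P = -1165 + 9P gives P* = 149, Q* = 176.
With the subsidy, sellers receive Ps = Pb + 44 for each unit, where Pb is the price buyers pay.
Supply in terms of Pb becomes Qs = -1165 + 9(Pb + 44) = -769 + 9Pb. Setting this equal to demand: 474 - 2Pb = -769 + 9Pb, so Pb = 113.
Sellers receive Ps = 113 + 44 = 157; Q' = 474 − 2·113 = 248.
ΔCS = ½(176 + 248)(149 − 113) = 7632; ΔPS = ½(176 + 248)(157 − 149) = 1696.
Government spending = 44 × 248 = 10912.
DWL = ½ × 44 × (248 − 176) = 1584; fraction = 1584 / 10912 = 9/62.

DWL / government spending = 9/62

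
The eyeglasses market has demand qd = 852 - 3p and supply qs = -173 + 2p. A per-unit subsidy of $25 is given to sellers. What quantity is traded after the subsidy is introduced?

Pre-subsidy: 852 - 3p = -173 + 2p gives p* = 205, q* = 237.
With the subsidy, sellers receive ps = pb + 25 for each unit, where pb is the price buyers pay.
Supply in terms of pb becomes qs = -173 + 2(pb + 25) = -123 + 2pb. Setting this equal to demand: 852 - 3pb = -123 + 2pb, so pb = 195.
Sellers receive ps = 195 + 25 = 220; q' = 852 − 3·195 = 267.

q' = 267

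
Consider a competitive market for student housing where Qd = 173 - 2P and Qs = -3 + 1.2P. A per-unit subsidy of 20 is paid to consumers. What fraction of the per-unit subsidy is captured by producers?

Producer share = 0.625

Pre-subsidy: 173 - 2P = -3 + 1.2P gives P* = 55, Q* = 63.
With the rebate, buyers effectively pay Pb = Ps − 20, where Ps is the price sellers receive.
Demand in terms of Ps becomes Qd = 173 − 2(Ps − 20) = 213 - 2Ps. Setting this equal to supply: 213 - 2Ps = -3 + 1.2Ps, so Ps = 67.5.
Buyers pay Pb = 67.5 − 20 = 47.5; Q' = -3 + 1.2·67.5 = 78.
Buyers' price falls by P* − Pb = 55 − 47.5 = 7.5; sellers' price rises by Ps − P* = 67.5 − 55 = 12.5.
So producers capture 12.5/20 = 0.625 of each unit of subsidy.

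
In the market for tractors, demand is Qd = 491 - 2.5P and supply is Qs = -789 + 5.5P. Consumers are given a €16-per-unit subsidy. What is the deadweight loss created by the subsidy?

Deadweight loss = €220

Pre-subsidy: 491 - 2.5P = -789 + 5.5P gives P* = 160, Q* = 91.
With the rebate, buyers effectively pay Pb = Ps − 16, where Ps is the price sellers receive.
Demand in terms of Ps becomes Qd = 491 − 2.5(Ps − 16) = 531 - 2.5Ps. Setting this equal to supply: 531 - 2.5Ps = -789 + 5.5Ps, so Ps = 165.
Buyers pay Pb = 165 − 16 = 149; Q' = -789 + 5.5·165 = 118.5.
The subsidy expands output by 118.5 − 91 = 27.5 past the efficient level; on those units the gap between marginal cost and willingness to pay runs from 0 up to 16.
DWL = ½ × 16 × 27.5 = 220.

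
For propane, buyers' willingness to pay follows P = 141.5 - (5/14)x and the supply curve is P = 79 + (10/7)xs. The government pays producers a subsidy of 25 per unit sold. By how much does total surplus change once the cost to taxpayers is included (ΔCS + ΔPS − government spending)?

Pre-subsidy: 141.5 - (5/14)x = 79 + (10/7)x gives x* = 35 and P* = 129.
With the subsidy, sellers receive Ps = Pb + 25 for each unit, where Pb is the price buyers pay.
On the curves, Pb = 141.5 - (5/14)x and Ps = 79 + (10/7)x; the wedge Ps − Pb = 25 gives 79 + (10/7)x − (141.5 - (5/14)x) = 25, so x' = 49.
Then Pb = 141.5 − (5/14)·49 = 124 and Ps = 79 + (10/7)·49 = 149.
ΔCS = ½(35 + 49)(129 − 124) = 210; ΔPS = ½(35 + 49)(149 − 129) = 840.
Government spending = 25 × 49 = 1225.
Net change = 210 + 840 − 1225 = -175. The loss equals the DWL triangle ½·25·14.

Net change in total surplus = -175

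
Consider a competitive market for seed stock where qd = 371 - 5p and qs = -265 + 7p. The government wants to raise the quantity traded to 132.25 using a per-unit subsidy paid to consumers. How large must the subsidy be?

Required subsidy s = 9 per unit

At q = 132.25, invert demand for the buyer price: pb = (371 − 132.25)/5 = 47.75; invert supply for the seller price: ps = (132.25 − (-265))/7 = 56.75.
The subsidy must fill the gap: s = ps − pb = 56.75 − 47.75 = 9.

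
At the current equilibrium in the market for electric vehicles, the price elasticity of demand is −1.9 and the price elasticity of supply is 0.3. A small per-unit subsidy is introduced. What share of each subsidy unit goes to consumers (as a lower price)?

For a small subsidy around the equilibrium, the benefit split depends on the relative slopes, which at a point are proportional to the elasticities.
Buyer share = εs/(εs + |εd|) = 0.3/(0.3 + 1.9) = 3/22; seller share = |εd|/(εs + |εd|) = 19/22.

Consumer share = 3/22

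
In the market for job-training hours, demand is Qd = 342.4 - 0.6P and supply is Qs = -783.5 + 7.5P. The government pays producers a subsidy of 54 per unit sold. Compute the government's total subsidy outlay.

Pre-subsidy: 342.4 - 0.6P = -783.5 + 7.5P gives P* = 139, Q* = 259.
With the subsidy, sellers receive Ps = Pb + 54 for each unit, where Pb is the price buyers pay.
Supply in terms of Pb becomes Qs = -783.5 + 7.5(Pb + 54) = -378.5 + 7.5Pb. Setting this equal to demand: 342.4 - 0.6Pb = -378.5 + 7.5Pb, so Pb = 89.
Sellers receive Ps = 89 + 54 = 143; Q' = 342.4 − 0.6·89 = 289.
Government outlay = subsidy × quantity = 54 × 289 = 15606.

Government cost = 15606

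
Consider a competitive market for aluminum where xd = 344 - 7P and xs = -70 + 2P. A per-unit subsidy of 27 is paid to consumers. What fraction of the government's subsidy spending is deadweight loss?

Pre-subsidy: 344 - 7P = -70 + 2P gives P* = 46, x* = 22.
With the rebate, buyers effectively pay Pb = Ps − 27, where Ps is the price sellers receive.
Demand in terms of Ps becomes xd = 344 − 7(Ps − 27) = 533 - 7Ps. Setting this equal to supply: 533 - 7Ps = -70 + 2Ps, so Ps = 67.
Buyers pay Pb = 67 − 27 = 40; x' = -70 + 2·67 = 64.
ΔCS = ½(22 + 64)(46 − 40) = 258; ΔPS = ½(22 + 64)(67 − 46) = 903.
Government spending = 27 × 64 = 1728.
DWL = ½ × 27 × (64 − 22) = 567; fraction = 567 / 1728 = 0.328125.

DWL / government spending = 0.328125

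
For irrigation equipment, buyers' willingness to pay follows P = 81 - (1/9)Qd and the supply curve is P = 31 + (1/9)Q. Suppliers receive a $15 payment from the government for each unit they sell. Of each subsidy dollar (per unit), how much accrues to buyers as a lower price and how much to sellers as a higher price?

Buyers gain $7.5 per unit; sellers gain $7.5 per unit

Pre-subsidy: 81 - (1/9)Q = 31 + (1/9)Q gives Q* = 225 and P* = 56.
With the subsidy, sellers receive Ps = Pb + 15 for each unit, where Pb is the price buyers pay.
On the curves, Pb = 81 - (1/9)Q and Ps = 31 + (1/9)Q; the wedge Ps − Pb = 15 gives 31 + (1/9)Q − (81 - (1/9)Q) = 15, so Q' = 292.5.
Then Pb = 81 − (1/9)·292.5 = 48.5 and Ps = 31 + (1/9)·292.5 = 63.5.
Buyers' price falls by P* − Pb = 56 − 48.5 = 7.5; sellers' price rises by Ps − P* = 63.5 − 56 = 7.5.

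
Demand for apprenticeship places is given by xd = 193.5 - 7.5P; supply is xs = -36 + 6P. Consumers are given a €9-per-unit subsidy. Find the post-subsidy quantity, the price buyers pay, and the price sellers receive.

x' = 96; buyers pay €13; sellers receive €22

Pre-subsidy: 193.5 - 7.5P = -36 + 6P gives P* = 17, x* = 66.
With the rebate, buyers effectively pay Pb = Ps − 9, where Ps is the price sellers receive.
Demand in terms of Ps becomes xd = 193.5 − 7.5(Ps − 9) = 261 - 7.5Ps. Setting this equal to supply: 261 - 7.5Ps = -36 + 6Ps, so Ps = 22.
Buyers pay Pb = 22 − 9 = 13; x' = -36 + 6·22 = 96.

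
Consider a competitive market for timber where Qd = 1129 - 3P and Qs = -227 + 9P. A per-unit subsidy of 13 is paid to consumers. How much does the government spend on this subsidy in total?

Pre-subsidy: 1129 - 3P = -227 + 9P gives P* = 113, Q* = 790.
With the rebate, buyers effectively pay Pb = Ps − 13, where Ps is the price sellers receive.
Demand in terms of Ps becomes Qd = 1129 − 3(Ps − 13) = 1168 - 3Ps. Setting this equal to supply: 1168 - 3Ps = -227 + 9Ps, so Ps = 116.25.
Buyers pay Pb = 116.25 − 13 = 103.25; Q' = -227 + 9·116.25 = 819.25.
Government outlay = subsidy × quantity = 13 × 819.25 = 10650.25.

Government cost = 10650.25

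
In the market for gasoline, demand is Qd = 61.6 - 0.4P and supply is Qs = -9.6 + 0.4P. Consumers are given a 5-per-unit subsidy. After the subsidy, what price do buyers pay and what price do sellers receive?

Pre-subsidy: 61.6 - 0.4P = -9.6 + 0.4P gives P* = 89, Q* = 26.
With the rebate, buyers effectively pay Pb = Ps − 5, where Ps is the price sellers receive.
Demand in terms of Ps becomes Qd = 61.6 − 0.4(Ps − 5) = 63.6 - 0.4Ps. Setting this equal to supply: 63.6 - 0.4Ps = -9.6 + 0.4Ps, so Ps = 91.5.
Buyers pay Pb = 91.5 − 5 = 86.5; Q' = -9.6 + 0.4·91.5 = 27.

Buyers pay 86.5; sellers receive 91.5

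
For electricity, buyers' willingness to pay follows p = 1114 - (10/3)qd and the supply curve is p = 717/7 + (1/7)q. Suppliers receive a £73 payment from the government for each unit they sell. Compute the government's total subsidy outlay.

Pre-subsidy: 1114 - (10/3)q = 717/7 + (1/7)q gives q* = 291 and p* = 144.
With the subsidy, sellers receive ps = pb + 73 for each unit, where pb is the price buyers pay.
On the curves, pb = 1114 - (10/3)q and ps = 717/7 + (1/7)q; the wedge ps − pb = 73 gives 717/7 + (1/7)q − (1114 - (10/3)q) = 73, so q' = 312.
Then pb = 1114 − (10/3)·312 = 74 and ps = 717/7 + (1/7)·312 = 147.
Government outlay = subsidy × quantity = 73 × 312 = 22776.

Government cost = £22776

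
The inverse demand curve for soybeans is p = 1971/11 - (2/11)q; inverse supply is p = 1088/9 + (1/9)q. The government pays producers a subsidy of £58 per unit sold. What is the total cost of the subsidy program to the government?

Pre-subsidy: 1971/11 - (2/11)q = 1088/9 + (1/9)q gives q* = 199 and p* = 143.
With the subsidy, sellers receive ps = pb + 58 for each unit, where pb is the price buyers pay.
On the curves, pb = 1971/11 - (2/11)q and ps = 1088/9 + (1/9)q; the wedge ps − pb = 58 gives 1088/9 + (1/9)q − (1971/11 - (2/11)q) = 58, so q' = 397.
Then pb = 1971/11 − (2/11)·397 = 107 and ps = 1088/9 + (1/9)·397 = 165.
Government outlay = subsidy × quantity = 58 × 397 = 23026.

Government cost = £23026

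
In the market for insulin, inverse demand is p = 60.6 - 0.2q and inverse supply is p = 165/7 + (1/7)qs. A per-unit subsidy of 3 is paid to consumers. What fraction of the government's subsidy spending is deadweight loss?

Pre-subsidy: 60.6 - 0.2q = 165/7 + (1/7)q gives q* = 108 and p* = 39.
With the rebate, buyers effectively pay pb = ps − 3, where ps is the price sellers receive.
On the curves, pb = 60.6 - 0.2q and ps = 165/7 + (1/7)q; the wedge ps − pb = 3 gives 165/7 + (1/7)q − (60.6 - 0.2q) = 3, so q' = 116.75.
Then pb = 60.6 − 0.2·116.75 = 37.25 and ps = 165/7 + (1/7)·116.75 = 40.25.
ΔCS = ½(108 + 116.75)(39 − 37.25) = 196.65625; ΔPS = ½(108 + 116.75)(40.25 − 39) = 140.46875.
Government spending = 3 × 116.75 = 350.25.
DWL = ½ × 3 × (116.75 − 108) = 13.125; fraction = 13.125 / 350.25 = 35/934.

DWL / government spending = 35/934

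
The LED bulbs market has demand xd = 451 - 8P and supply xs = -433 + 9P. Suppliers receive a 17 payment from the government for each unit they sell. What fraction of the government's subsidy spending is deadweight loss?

DWL / government spending = 36/107

Pre-subsidy: 451 - 8P = -433 + 9P gives P* = 52, x* = 35.
With the subsidy, sellers receive Ps = Pb + 17 for each unit, where Pb is the price buyers pay.
Supply in terms of Pb becomes xs = -433 + 9(Pb + 17) = -280 + 9Pb. Setting this equal to demand: 451 - 8Pb = -280 + 9Pb, so Pb = 43.
Sellers receive Ps = 43 + 17 = 60; x' = 451 − 8·43 = 107.
ΔCS = ½(35 + 107)(52 − 43) = 639; ΔPS = ½(35 + 107)(60 − 52) = 568.
Government spending = 17 × 107 = 1819.
DWL = ½ × 17 × (107 − 35) = 612; fraction = 612 / 1819 = 36/107.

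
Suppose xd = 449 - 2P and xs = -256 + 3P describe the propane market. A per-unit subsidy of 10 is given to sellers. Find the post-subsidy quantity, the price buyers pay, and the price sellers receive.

Pre-subsidy: 449 - 2P = -256 + 3P gives P* = 141, x* = 167.
With the subsidy, sellers receive Ps = Pb + 10 for each unit, where Pb is the price buyers pay.
Supply in terms of Pb becomes xs = -256 + 3(Pb + 10) = -226 + 3Pb. Setting this equal to demand: 449 - 2Pb = -226 + 3Pb, so Pb = 135.
Sellers receive Ps = 135 + 10 = 145; x' = 449 − 2·135 = 179.

x' = 179; buyers pay 135; sellers receive 145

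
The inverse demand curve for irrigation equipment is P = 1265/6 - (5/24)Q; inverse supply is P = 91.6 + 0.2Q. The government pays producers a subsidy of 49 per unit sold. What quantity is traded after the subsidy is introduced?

Pre-subsidy: 1265/6 - (5/24)Q = 91.6 + 0.2Q gives Q* = 292 and P* = 150.
With the subsidy, sellers receive Ps = Pb + 49 for each unit, where Pb is the price buyers pay.
On the curves, Pb = 1265/6 - (5/24)Q and Ps = 91.6 + 0.2Q; the wedge Ps − Pb = 49 gives 91.6 + 0.2Q − (1265/6 - (5/24)Q) = 49, so Q' = 412.
Then Pb = 1265/6 − (5/24)·412 = 125 and Ps = 91.6 + 0.2·412 = 174.

Q' = 412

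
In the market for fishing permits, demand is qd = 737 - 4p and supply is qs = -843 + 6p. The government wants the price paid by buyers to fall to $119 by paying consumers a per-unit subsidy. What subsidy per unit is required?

At a buyer price of 119, quantity demanded is 737 − 4·119 = 261.
Sellers supply 261 only when they receive ps with -843 + 6·ps = 261, i.e. ps = 184.
s = ps − pb = 184 − 119 = 65.

Required subsidy s = $65 per unit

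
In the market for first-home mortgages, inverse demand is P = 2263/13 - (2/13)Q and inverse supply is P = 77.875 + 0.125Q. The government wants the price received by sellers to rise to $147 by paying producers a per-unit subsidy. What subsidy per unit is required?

Required subsidy s = $58 per unit

At a seller price of 147, quantity supplied is -623 + 8·147 = 553.
Buyers absorb 553 only when they pay Pb = 2263/13 − (2/13)·553 = 89.
s = Ps − Pb = 147 − 89 = 58.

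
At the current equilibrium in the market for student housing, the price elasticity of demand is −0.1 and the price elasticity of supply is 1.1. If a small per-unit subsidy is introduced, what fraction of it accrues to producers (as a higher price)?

For a small subsidy around the equilibrium, the benefit split depends on the relative slopes, which at a point are proportional to the elasticities.
Buyer share = εs/(εs + |εd|) = 1.1/(1.1 + 0.1) = 11/12; seller share = |εd|/(εs + |εd|) = 1/12.
So producers capture 1/12 of the subsidy.

Producer share = 1/12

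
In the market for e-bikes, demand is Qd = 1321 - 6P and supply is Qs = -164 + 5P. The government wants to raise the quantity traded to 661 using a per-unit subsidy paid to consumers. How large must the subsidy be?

Required subsidy s = 55 per unit

At Q = 661, invert demand for the buyer price: Pb = (1321 − 661)/6 = 110; invert supply for the seller price: Ps = (661 − (-164))/5 = 165.
The subsidy must fill the gap: s = Ps − Pb = 165 − 110 = 55.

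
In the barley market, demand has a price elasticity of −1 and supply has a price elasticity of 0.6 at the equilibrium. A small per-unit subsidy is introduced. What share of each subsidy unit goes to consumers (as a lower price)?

For a small subsidy around the equilibrium, the benefit split depends on the relative slopes, which at a point are proportional to the elasticities.
Buyer share = εs/(εs + |εd|) = 0.6/(0.6 + 1) = 0.375; seller share = |εd|/(εs + |εd|) = 0.625.

Consumer share = 0.375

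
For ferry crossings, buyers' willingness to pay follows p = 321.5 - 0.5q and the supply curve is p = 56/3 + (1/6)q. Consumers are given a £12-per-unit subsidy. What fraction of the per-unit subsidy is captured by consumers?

Consumer share = 0.75

Pre-subsidy: 321.5 - 0.5q = 56/3 + (1/6)q gives q* = 454.25 and p* = 94.375.
With the rebate, buyers effectively pay pb = ps − 12, where ps is the price sellers receive.
On the curves, pb = 321.5 - 0.5q and ps = 56/3 + (1/6)q; the wedge ps − pb = 12 gives 56/3 + (1/6)q − (321.5 - 0.5q) = 12, so q' = 472.25.
Then pb = 321.5 − 0.5·472.25 = 85.375 and ps = 56/3 + (1/6)·472.25 = 97.375.
Buyers' price falls by p* − pb = 94.375 − 85.375 = 9; sellers' price rises by ps − p* = 97.375 − 94.375 = 3.
So consumers capture 9/12 = 0.75 of each unit of subsidy.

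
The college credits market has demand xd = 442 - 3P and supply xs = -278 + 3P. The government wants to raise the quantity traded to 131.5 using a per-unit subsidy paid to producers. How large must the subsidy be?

At x = 131.5, invert demand for the buyer price: Pb = (442 − 131.5)/3 = 103.5; invert supply for the seller price: Ps = (131.5 − (-278))/3 = 136.5.
The subsidy must fill the gap: s = Ps − Pb = 136.5 − 103.5 = 33.

Required subsidy s = 33 per unit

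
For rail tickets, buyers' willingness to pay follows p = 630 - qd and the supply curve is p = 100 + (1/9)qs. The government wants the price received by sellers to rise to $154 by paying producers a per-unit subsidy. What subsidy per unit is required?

Required subsidy s = $10 per unit

At a seller price of 154, quantity supplied is -900 + 9·154 = 486.
Buyers absorb 486 only when they pay pb = 630 − 1·486 = 144.
s = ps − pb = 154 − 144 = 10.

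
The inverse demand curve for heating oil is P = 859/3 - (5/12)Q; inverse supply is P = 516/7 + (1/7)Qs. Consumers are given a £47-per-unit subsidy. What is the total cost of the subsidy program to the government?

Government cost = £21808

Pre-subsidy: 859/3 - (5/12)Q = 516/7 + (1/7)Q gives Q* = 380 and P* = 128.
With the rebate, buyers effectively pay Pb = Ps − 47, where Ps is the price sellers receive.
On the curves, Pb = 859/3 - (5/12)Q and Ps = 516/7 + (1/7)Q; the wedge Ps − Pb = 47 gives 516/7 + (1/7)Q − (859/3 - (5/12)Q) = 47, so Q' = 464.
Then Pb = 859/3 − (5/12)·464 = 93 and Ps = 516/7 + (1/7)·464 = 140.
Government outlay = subsidy × quantity = 47 × 464 = 21808.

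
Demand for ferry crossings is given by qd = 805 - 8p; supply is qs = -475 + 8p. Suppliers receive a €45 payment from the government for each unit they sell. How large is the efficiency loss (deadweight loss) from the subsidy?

Pre-subsidy: 805 - 8p = -475 + 8p gives p* = 80, q* = 165.
With the subsidy, sellers receive ps = pb + 45 for each unit, where pb is the price buyers pay.
Supply in terms of pb becomes qs = -475 + 8(pb + 45) = -115 + 8pb. Setting this equal to demand: 805 - 8pb = -115 + 8pb, so pb = 57.5.
Sellers receive ps = 57.5 + 45 = 102.5; q' = 805 − 8·57.5 = 345.
The subsidy expands output by 345 − 165 = 180 past the efficient level; on those units the gap between marginal cost and willingness to pay runs from 0 up to 45.
DWL = ½ × 45 × 180 = 4050.

Deadweight loss = €4050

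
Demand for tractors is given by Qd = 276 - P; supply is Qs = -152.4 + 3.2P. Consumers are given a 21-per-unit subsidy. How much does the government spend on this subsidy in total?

Pre-subsidy: 276 - P = -152.4 + 3.2P gives P* = 102, Q* = 174.
With the rebate, buyers effectively pay Pb = Ps − 21, where Ps is the price sellers receive.
Demand in terms of Ps becomes Qd = 276 − 1(Ps − 21) = 297 - Ps. Setting this equal to supply: 297 - Ps = -152.4 + 3.2Ps, so Ps = 107.
Buyers pay Pb = 107 − 21 = 86; Q' = -152.4 + 3.2·107 = 190.
Government outlay = subsidy × quantity = 21 × 190 = 3990.

Government cost = 3990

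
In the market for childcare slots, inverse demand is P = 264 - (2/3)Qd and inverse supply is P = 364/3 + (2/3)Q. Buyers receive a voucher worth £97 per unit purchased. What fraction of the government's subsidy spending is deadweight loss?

Pre-subsidy: 264 - (2/3)Q = 364/3 + (2/3)Q gives Q* = 107 and P* = 578/3.
With the rebate, buyers effectively pay Pb = Ps − 97, where Ps is the price sellers receive.
On the curves, Pb = 264 - (2/3)Q and Ps = 364/3 + (2/3)Q; the wedge Ps − Pb = 97 gives 364/3 + (2/3)Q − (264 - (2/3)Q) = 97, so Q' = 179.75.
Then Pb = 264 − (2/3)·179.75 = 865/6 and Ps = 364/3 + (2/3)·179.75 = 1447/6.
ΔCS = ½(107 + 179.75)(578/3 − 865/6) = 6953.6875; ΔPS = ½(107 + 179.75)(1447/6 − 578/3) = 6953.6875.
Government spending = 97 × 179.75 = 17435.75.
DWL = ½ × 97 × (179.75 − 107) = 3528.375; fraction = 3528.375 / 17435.75 = 291/1438.

DWL / government spending = 291/1438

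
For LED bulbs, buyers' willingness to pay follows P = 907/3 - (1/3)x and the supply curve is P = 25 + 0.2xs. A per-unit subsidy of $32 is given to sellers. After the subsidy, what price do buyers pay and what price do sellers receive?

Pre-subsidy: 907/3 - (1/3)x = 25 + 0.2x gives x* = 520 and P* = 129.
With the subsidy, sellers receive Ps = Pb + 32 for each unit, where Pb is the price buyers pay.
On the curves, Pb = 907/3 - (1/3)x and Ps = 25 + 0.2x; the wedge Ps − Pb = 32 gives 25 + 0.2x − (907/3 - (1/3)x) = 32, so x' = 580.
Then Pb = 907/3 − (1/3)·580 = 109 and Ps = 25 + 0.2·580 = 141.

Buyers pay $109; sellers receive $141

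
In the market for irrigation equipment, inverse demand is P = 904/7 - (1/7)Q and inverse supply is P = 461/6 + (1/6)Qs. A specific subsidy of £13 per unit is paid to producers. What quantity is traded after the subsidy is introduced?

Q' = 211

Pre-subsidy: 904/7 - (1/7)Q = 461/6 + (1/6)Q gives Q* = 169 and P* = 105.
With the subsidy, sellers receive Ps = Pb + 13 for each unit, where Pb is the price buyers pay.
On the curves, Pb = 904/7 - (1/7)Q and Ps = 461/6 + (1/6)Q; the wedge Ps − Pb = 13 gives 461/6 + (1/6)Q − (904/7 - (1/7)Q) = 13, so Q' = 211.
Then Pb = 904/7 − (1/7)·211 = 99 and Ps = 461/6 + (1/6)·211 = 112.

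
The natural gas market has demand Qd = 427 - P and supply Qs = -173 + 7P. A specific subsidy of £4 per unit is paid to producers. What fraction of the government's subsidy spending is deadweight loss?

Pre-subsidy: 427 - P = -173 + 7P gives P* = 75, Q* = 352.
With the subsidy, sellers receive Ps = Pb + 4 for each unit, where Pb is the price buyers pay.
Supply in terms of Pb becomes Qs = -173 + 7(Pb + 4) = -145 + 7Pb. Setting this equal to demand: 427 - Pb = -145 + 7Pb, so Pb = 71.5.
Sellers receive Ps = 71.5 + 4 = 75.5; Q' = 427 − 1·71.5 = 355.5.
ΔCS = ½(352 + 355.5)(75 − 71.5) = 1238.125; ΔPS = ½(352 + 355.5)(75.5 − 75) = 176.875.
Government spending = 4 × 355.5 = 1422.
DWL = ½ × 4 × (355.5 − 352) = 7; fraction = 7 / 1422 = 7/1422.

DWL / government spending = 7/1422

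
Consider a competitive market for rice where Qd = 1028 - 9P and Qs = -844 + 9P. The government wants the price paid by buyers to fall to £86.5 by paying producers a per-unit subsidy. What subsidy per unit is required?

At a buyer price of 86.5, quantity demanded is 1028 − 9·86.5 = 249.5.
Sellers supply 249.5 only when they receive Ps with -844 + 9·Ps = 249.5, i.e. Ps = 121.5.
s = Ps − Pb = 121.5 − 86.5 = 35.

Required subsidy s = £35 per unit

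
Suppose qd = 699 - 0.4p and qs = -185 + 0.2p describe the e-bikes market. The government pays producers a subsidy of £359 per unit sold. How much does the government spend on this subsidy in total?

Pre-subsidy: 699 - 0.4p = -185 + 0.2p gives p* = 4420/3, q* = 329/3.
With the subsidy, sellers receive ps = pb + 359 for each unit, where pb is the price buyers pay.
Supply in terms of pb becomes qs = -185 + 0.2(pb + 359) = -113.2 + 0.2pb. Setting this equal to demand: 699 - 0.4pb = -113.2 + 0.2pb, so pb = 4061/3.
Sellers receive ps = 4061/3 + 359 = 5138/3; q' = 699 − 0.4·(4061/3) = 2363/15.
Government outlay = subsidy × quantity = 359 × 2363/15 = 848317/15.

Government cost = 848317/15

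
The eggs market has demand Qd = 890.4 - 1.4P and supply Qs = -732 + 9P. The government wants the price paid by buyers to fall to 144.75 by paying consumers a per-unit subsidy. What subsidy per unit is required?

Required subsidy s = 13 per unit

At a buyer price of 144.75, quantity demanded is 890.4 − 1.4·144.75 = 687.75.
Sellers supply 687.75 only when they receive Ps with -732 + 9·Ps = 687.75, i.e. Ps = 157.75.
s = Ps − Pb = 157.75 − 144.75 = 13.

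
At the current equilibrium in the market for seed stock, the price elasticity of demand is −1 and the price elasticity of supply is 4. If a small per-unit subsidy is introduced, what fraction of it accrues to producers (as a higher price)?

For a small subsidy around the equilibrium, the benefit split depends on the relative slopes, which at a point are proportional to the elasticities.
Buyer share = εs/(εs + |εd|) = 4/(4 + 1) = 0.8; seller share = |εd|/(εs + |εd|) = 0.2.
So producers capture 0.2 of the subsidy.

Producer share = 0.2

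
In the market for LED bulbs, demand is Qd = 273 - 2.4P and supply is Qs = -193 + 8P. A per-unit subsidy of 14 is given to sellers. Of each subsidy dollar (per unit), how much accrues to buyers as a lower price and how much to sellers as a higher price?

Pre-subsidy: 273 - 2.4P = -193 + 8P gives P* = 1165/26, Q* = 2151/13.
With the subsidy, sellers receive Ps = Pb + 14 for each unit, where Pb is the price buyers pay.
Supply in terms of Pb becomes Qs = -193 + 8(Pb + 14) = -81 + 8Pb. Setting this equal to demand: 273 - 2.4Pb = -81 + 8Pb, so Pb = 885/26.
Sellers receive Ps = 885/26 + 14 = 1249/26; Q' = 273 − 2.4·(885/26) = 2487/13.
Buyers' price falls by P* − Pb = 1165/26 − 885/26 = 140/13; sellers' price rises by Ps − P* = 1249/26 − 1165/26 = 42/13.

Buyers gain 140/13 per unit; sellers gain 42/13 per unit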